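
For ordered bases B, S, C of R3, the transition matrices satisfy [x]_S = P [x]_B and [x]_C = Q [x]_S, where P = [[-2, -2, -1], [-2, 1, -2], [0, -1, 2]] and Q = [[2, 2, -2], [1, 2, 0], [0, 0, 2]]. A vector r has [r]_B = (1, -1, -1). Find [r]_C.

(2, -1, -2)

First [r]_S = P [r]_B = (1, -1, -1).
Then [r]_C = Q [r]_S = (2, -1, -2).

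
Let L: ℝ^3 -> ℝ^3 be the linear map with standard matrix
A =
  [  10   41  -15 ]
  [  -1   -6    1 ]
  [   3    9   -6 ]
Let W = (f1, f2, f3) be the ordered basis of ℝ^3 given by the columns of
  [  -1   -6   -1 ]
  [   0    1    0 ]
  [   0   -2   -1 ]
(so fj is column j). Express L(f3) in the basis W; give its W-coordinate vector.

Compute L(f3) = A f3 = <5, 0, 3> in standard coordinates.
Then write this in W-coordinates: solve for y in y_1 f1 + ... + y_3 f3 = <5, 0, 3>.
This gives y = <-2, 0, -3>, which is column 3 of [L]_W.

<-2, 0, -3>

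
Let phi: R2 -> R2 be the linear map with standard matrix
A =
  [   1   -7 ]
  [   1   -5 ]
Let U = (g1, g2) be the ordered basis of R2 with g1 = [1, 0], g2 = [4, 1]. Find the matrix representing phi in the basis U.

Let P have columns g1, g2. Then [phi]_U = P^(-1) A P.
Here det P = 1, so P^(-1) is integer; computing A P first and then P^(-1)(A P) gives [[-3, 1], [1, -1]].

[[-3, 1], [1, -1]]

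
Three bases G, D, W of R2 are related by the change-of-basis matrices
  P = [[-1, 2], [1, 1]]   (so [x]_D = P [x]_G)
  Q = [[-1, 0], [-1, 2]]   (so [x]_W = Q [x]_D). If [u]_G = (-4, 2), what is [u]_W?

First [u]_D = P [u]_G = (8, -2).
Then [u]_W = Q [u]_D = (-8, -12).

(-8, -12)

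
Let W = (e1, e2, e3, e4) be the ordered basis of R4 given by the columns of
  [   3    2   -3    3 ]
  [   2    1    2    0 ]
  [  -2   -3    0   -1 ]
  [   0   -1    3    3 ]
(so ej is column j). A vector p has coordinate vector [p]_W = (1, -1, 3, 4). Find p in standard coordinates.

(4, 7, -3, 22)

By definition p = e1 - e2 + 3e3 + 4e4.
Summing componentwise gives (4, 7, -3, 22).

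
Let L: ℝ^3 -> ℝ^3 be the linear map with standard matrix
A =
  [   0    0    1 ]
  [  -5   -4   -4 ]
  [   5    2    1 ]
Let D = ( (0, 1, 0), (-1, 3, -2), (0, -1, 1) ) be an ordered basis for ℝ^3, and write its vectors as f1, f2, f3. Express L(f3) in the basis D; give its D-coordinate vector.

(0, -1, -3)

Compute L(f3) = A f3 = (1, 0, -1) in standard coordinates.
Then write this in D-coordinates: solve for y in y_1 f1 + ... + y_3 f3 = (1, 0, -1).
This gives y = (0, -1, -3), which is column 3 of [L]_D.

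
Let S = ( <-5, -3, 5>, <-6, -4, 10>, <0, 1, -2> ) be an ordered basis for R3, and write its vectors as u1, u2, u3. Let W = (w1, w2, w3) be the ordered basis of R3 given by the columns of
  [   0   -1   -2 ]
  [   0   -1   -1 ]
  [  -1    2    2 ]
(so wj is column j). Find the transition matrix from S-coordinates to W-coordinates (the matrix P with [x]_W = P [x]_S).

Take x = uj: its S-coordinates are the j-th standard unit vector, so P e_j — column j of P — equals [uj]_W.
u1 = w1 + w2 + 2w3, giving column 1 = <1, 1, 2>; repeating for each j gives P = [[1, -2, 0], [1, 2, -2], [2, 2, 1]].

[[1, -2, 0], [1, 2, -2], [2, 2, 1]]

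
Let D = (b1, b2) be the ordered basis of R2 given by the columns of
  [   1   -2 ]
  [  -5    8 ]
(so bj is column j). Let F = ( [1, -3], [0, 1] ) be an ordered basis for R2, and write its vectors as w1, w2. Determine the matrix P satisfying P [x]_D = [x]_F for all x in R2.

Take x = bj: its D-coordinates are the j-th standard unit vector, so P e_j — column j of P — equals [bj]_F.
b1 = w1 - 2w2, giving column 1 = [1, -2]; repeating for each j gives P = [[1, -2], [-2, 2]].

[[1, -2], [-2, 2]]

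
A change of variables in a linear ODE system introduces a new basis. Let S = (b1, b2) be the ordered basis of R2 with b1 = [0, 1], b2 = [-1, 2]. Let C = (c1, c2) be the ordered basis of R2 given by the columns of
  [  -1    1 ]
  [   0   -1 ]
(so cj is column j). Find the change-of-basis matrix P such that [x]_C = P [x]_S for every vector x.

Column j of P is [bj]_C, since P maps S-coordinates to C-coordinates.
Expressing b1 in C: b1 = -c1 - c2, so column 1 of P is [-1, -1].
Doing the same for each bj gives P = [[-1, -1], [-1, -2]].

[[-1, -1], [-1, -2]]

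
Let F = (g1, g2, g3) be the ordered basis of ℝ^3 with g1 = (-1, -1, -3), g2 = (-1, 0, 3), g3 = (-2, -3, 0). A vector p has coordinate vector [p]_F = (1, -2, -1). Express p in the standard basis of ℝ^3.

(3, 2, -9)

The coordinates say p = g1 - 2g2 - g3; adding the scaled basis vectors gives (3, 2, -9).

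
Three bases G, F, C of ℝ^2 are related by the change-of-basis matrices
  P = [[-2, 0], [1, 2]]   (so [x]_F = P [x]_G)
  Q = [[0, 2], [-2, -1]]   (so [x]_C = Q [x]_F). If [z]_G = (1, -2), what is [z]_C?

Apply P to get F-coordinates (-2, -3), then Q to get C-coordinates.
The result is [z]_C = (-6, 7).

(-6, 7)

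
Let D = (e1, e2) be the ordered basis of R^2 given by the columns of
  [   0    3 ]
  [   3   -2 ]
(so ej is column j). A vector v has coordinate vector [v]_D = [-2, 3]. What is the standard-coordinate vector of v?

v = M [v]_D, where M has columns e1, e2.
Carrying out the matrix-vector product, v = [9, -12].

[9, -12]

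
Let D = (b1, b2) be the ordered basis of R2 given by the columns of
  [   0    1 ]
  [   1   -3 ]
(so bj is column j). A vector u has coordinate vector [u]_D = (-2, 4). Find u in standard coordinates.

By definition u = -2b1 + 4b2.
Summing componentwise gives (4, -14).

(4, -14)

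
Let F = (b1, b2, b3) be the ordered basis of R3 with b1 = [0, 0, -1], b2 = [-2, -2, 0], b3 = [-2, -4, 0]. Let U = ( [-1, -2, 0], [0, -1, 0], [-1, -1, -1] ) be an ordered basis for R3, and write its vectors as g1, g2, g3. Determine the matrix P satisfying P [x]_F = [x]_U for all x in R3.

[[-1, 2, 2], [1, -2, 0], [1, 0, 0]]

Take x = bj: its F-coordinates are the j-th standard unit vector, so P e_j — column j of P — equals [bj]_U.
b1 = -g1 + g2 + g3, giving column 1 = [-1, 1, 1]; repeating for each j gives P = [[-1, 2, 2], [1, -2, 0], [1, 0, 0]].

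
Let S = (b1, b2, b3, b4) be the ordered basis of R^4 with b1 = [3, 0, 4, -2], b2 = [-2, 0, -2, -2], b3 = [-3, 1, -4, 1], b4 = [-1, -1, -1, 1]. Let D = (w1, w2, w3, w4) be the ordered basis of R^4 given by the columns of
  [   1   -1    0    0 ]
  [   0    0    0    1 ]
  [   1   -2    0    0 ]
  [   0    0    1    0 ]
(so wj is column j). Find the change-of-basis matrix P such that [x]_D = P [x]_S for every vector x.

[[2, -2, -2, -1], [-1, 0, 1, 0], [-2, -2, 1, 1], [0, 0, 1, -1]]

Take x = bj: its S-coordinates are the j-th standard unit vector, so P e_j — column j of P — equals [bj]_D.
b1 = 2w1 - w2 - 2w3 + 0·w4, giving column 1 = [2, -1, -2, 0]; repeating for each j gives P = [[2, -2, -2, -1], [-1, 0, 1, 0], [-2, -2, 1, 1], [0, 0, 1, -1]].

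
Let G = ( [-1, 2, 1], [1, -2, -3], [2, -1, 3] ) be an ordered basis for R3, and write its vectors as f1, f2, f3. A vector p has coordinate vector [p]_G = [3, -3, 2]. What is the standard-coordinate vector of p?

By definition p = 3f1 - 3f2 + 2f3.
Summing componentwise gives [-2, 10, 18].

[-2, 10, 18]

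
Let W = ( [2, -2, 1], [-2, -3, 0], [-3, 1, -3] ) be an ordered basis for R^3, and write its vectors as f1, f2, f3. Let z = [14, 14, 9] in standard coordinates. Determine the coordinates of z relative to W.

[-3, -4, -4]

[z]_W is the unique c with M c = z, where M has columns f1, ..., f3.
Solving this 3x3 system gives c = (-3, -4, -4).
Check: -3f1 - 4f2 - 4f3 = [14, 14, 9].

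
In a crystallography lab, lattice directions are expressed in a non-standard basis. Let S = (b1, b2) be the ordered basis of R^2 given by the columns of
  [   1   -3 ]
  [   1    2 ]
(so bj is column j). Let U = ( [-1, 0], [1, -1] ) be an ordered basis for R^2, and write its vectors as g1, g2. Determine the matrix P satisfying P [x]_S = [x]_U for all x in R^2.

Let M have columns bj and N have columns gj. Then for every x, N [x]_U = x = M [x]_S, so P = N^(-1) M.
Since det N = 1, N^(-1) has integer entries; multiplying gives P = [[-2, 1], [-1, -2]].

[[-2, 1], [-1, -2]]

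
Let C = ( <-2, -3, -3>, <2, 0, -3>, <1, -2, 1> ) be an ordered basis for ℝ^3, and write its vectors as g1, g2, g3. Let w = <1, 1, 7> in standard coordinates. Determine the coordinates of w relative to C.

<-1, -1, 1>

Write w = c_1 g1 + ... + c_3 g3 and solve for the c_i.
Solving this 3x3 system gives c = (-1, -1, 1).
Check: -g1 - g2 + g3 = <1, 1, 7>.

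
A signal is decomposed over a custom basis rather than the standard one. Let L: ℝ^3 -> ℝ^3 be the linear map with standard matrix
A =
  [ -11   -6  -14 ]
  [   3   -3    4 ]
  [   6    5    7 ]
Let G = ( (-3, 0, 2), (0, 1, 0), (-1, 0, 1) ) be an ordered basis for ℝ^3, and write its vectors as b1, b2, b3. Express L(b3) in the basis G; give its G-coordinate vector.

(2, 1, -3)

Compute L(b3) = A b3 = (-3, 1, 1) in standard coordinates.
Then write this in G-coordinates: solve for y in y_1 b1 + ... + y_3 b3 = (-3, 1, 1).
This gives y = (2, 1, -3), which is column 3 of [L]_G.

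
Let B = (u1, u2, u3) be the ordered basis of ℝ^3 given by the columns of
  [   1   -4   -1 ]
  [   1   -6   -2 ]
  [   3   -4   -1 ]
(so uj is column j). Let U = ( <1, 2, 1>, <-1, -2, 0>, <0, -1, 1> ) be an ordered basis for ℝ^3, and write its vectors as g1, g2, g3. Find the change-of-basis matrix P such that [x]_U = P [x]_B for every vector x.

[[2, -2, -1], [1, 2, 0], [1, -2, 0]]

Let M have columns uj and N have columns gj. Then for every x, N [x]_U = x = M [x]_B, so P = N^(-1) M.
Since det N = 1, N^(-1) has integer entries; multiplying gives P = [[2, -2, -1], [1, 2, 0], [1, -2, 0]].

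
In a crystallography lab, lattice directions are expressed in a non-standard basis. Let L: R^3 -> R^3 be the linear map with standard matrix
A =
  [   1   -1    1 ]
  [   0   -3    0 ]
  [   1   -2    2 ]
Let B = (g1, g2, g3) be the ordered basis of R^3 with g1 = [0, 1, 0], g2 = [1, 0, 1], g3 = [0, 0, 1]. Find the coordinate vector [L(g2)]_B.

[0, 2, 1]

Column 2 of [L]_B is the B-coordinate vector of L(g2).
In standard coordinates L(g2) = A g2 = [2, 0, 3].
Converting to B: [2, 0, 3] = 0·g1 + 2g2 + g3, so the coordinate vector is [0, 2, 1].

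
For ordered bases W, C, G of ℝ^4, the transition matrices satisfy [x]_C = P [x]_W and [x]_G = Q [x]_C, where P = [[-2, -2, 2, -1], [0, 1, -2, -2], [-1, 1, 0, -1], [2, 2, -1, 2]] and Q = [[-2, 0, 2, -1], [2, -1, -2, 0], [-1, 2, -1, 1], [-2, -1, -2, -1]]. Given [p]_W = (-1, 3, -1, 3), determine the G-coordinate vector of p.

Apply P to get C-coordinates (-9, -1, 1, 11), then Q to get G-coordinates.
The result is [p]_G = (9, -19, 17, 6).

(9, -19, 17, 6)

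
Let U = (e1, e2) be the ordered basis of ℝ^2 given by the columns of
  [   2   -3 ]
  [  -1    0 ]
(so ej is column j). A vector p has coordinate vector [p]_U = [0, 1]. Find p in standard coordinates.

The coordinates say p = 0·e1 + e2; adding the scaled basis vectors gives [-3, 0].

[-3, 0]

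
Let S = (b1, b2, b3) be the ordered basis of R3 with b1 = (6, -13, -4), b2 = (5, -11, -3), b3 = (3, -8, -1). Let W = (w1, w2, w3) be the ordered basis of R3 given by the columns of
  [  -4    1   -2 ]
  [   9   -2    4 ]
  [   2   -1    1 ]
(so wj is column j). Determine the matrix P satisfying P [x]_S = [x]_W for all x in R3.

Column j of P is [bj]_W, since P maps S-coordinates to W-coordinates.
Expressing b1 in W: b1 = -w1 + 2w2 + 0·w3, so column 1 of P is (-1, 2, 0).
Doing the same for each bj gives P = [[-1, -1, -2], [2, 1, -1], [0, 0, 2]].

[[-1, -1, -2], [2, 1, -1], [0, 0, 2]]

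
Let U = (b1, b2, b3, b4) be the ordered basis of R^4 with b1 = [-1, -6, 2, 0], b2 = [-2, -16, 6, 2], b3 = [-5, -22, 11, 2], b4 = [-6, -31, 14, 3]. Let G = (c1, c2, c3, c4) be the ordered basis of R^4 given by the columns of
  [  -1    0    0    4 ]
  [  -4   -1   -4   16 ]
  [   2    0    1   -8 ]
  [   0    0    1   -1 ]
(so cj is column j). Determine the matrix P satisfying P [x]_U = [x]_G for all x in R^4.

[[1, 2, 1, 2], [2, 0, -2, -1], [0, 2, 1, 2], [0, 0, -1, -1]]

Take x = bj: its U-coordinates are the j-th standard unit vector, so P e_j — column j of P — equals [bj]_G.
b1 = c1 + 2c2 + 0·c3 + 0·c4, giving column 1 = [1, 2, 0, 0]; repeating for each j gives P = [[1, 2, 1, 2], [2, 0, -2, -1], [0, 2, 1, 2], [0, 0, -1, -1]].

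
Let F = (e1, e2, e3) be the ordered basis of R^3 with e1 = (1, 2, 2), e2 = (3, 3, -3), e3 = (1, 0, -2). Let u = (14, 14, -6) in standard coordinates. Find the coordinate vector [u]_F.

[u]_F is the unique c with M c = u, where M has columns e1, ..., e3.
Row-reducing the augmented matrix [M | u] gives c = (4, 2, 4).
Check: 4e1 + 2e2 + 4e3 = (14, 14, -6).

(4, 2, 4)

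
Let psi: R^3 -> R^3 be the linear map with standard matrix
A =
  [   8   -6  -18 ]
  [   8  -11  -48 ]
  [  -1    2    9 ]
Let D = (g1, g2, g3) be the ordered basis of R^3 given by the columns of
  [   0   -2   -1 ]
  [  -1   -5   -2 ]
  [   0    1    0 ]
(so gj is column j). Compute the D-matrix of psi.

With P the matrix whose columns are g1, ..., g3, [psi]_D = P^(-1) A P.
Column by column: psi(g1) = A g1 = (6, 11, -2); its D-coordinates (3, -2, -2) give column 1.
Continuing for each basis vector yields [psi]_D = [[3, 0, -3], [-2, 1, -3], [-2, 2, 2]].

[[3, 0, -3], [-2, 1, -3], [-2, 2, 2]]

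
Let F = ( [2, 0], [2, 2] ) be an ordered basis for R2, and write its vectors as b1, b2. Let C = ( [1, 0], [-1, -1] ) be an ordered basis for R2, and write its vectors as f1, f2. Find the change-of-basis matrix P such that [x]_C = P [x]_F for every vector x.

[[2, 0], [0, -2]]

Column j of P is [bj]_C, since P maps F-coordinates to C-coordinates.
Expressing b1 in C: b1 = 2f1 + 0·f2, so column 1 of P is [2, 0].
Doing the same for each bj gives P = [[2, 0], [0, -2]].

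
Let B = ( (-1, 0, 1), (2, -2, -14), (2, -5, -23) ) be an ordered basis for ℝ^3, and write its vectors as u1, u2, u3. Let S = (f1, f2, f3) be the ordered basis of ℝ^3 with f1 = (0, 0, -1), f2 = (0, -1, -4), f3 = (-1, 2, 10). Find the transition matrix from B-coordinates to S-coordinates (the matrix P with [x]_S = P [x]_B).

Let M have columns uj and N have columns fj. Then for every x, N [x]_S = x = M [x]_B, so P = N^(-1) M.
Since det N = 1, N^(-1) has integer entries; multiplying gives P = [[1, 2, -1], [2, -2, 1], [1, -2, -2]].

[[1, 2, -1], [2, -2, 1], [1, -2, -2]]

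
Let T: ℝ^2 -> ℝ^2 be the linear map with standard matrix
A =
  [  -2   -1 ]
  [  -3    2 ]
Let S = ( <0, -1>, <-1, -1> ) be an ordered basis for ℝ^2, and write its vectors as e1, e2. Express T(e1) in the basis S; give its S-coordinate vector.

Compute T(e1) = A e1 = <1, -2> in standard coordinates.
Then write this in S-coordinates: solve for y in y_1 e1 + y_2 e2 = <1, -2>.
This gives y = <3, -1>, which is column 1 of [T]_S.

<3, -1>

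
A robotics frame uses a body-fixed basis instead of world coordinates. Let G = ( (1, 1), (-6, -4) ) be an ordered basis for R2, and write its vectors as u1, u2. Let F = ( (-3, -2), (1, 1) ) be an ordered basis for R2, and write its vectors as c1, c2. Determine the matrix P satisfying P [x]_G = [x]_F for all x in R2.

[[0, 2], [1, 0]]

Let M have columns uj and N have columns cj. Then for every x, N [x]_F = x = M [x]_G, so P = N^(-1) M.
Since det N = -1, N^(-1) has integer entries; multiplying gives P = [[0, 2], [1, 0]].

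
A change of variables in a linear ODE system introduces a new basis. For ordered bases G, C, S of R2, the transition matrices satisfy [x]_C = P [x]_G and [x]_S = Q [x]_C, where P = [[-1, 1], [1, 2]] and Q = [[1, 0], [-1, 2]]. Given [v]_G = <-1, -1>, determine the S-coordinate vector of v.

<0, -6>

First [v]_C = P [v]_G = <0, -3>.
Then [v]_S = Q [v]_C = <0, -6>.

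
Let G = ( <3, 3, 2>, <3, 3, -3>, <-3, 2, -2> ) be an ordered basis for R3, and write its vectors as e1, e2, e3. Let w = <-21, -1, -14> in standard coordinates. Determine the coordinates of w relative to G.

<-3, 0, 4>

Write w = c_1 e1 + ... + c_3 e3 and solve for the c_i.
Solving this 3x3 system gives c = (-3, 0, 4).
Check: -3e1 + 0·e2 + 4e3 = <-21, -1, -14>.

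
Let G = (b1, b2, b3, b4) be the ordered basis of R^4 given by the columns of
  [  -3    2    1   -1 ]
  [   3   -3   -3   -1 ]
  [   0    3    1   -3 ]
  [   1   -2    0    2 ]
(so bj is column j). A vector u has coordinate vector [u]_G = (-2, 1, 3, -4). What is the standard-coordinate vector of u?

(15, -14, 18, -12)

By definition u = -2b1 + b2 + 3b3 - 4b4.
Summing componentwise gives (15, -14, 18, -12).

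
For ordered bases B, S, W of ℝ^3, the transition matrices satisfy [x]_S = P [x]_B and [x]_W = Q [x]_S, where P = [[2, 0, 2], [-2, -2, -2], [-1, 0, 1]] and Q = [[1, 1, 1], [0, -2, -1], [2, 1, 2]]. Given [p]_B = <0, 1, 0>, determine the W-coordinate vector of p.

<-2, 4, -2>

Apply P to get S-coordinates <0, -2, 0>, then Q to get W-coordinates.
The result is [p]_W = <-2, 4, -2>.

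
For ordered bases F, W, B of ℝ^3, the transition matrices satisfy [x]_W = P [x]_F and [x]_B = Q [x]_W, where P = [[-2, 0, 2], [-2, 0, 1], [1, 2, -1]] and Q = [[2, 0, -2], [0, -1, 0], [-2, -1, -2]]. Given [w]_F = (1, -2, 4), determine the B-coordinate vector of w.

(26, -2, 0)

First [w]_W = P [w]_F = (6, 2, -7).
Then [w]_B = Q [w]_W = (26, -2, 0).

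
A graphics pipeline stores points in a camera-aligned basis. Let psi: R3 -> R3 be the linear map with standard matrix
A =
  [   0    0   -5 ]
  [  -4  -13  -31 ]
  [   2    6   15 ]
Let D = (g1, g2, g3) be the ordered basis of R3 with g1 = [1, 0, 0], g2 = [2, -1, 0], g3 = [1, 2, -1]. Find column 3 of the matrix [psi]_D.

Column 3 of [psi]_D is the D-coordinate vector of psi(g3).
In standard coordinates psi(g3) = A g3 = [5, 1, -1].
Converting to D: [5, 1, -1] = 2g1 + g2 + g3, so the coordinate vector is [2, 1, 1].

[2, 1, 1]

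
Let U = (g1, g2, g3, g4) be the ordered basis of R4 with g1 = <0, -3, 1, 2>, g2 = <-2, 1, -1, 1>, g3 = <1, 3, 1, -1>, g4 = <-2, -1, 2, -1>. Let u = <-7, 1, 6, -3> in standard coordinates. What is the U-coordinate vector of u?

Write u = c_1 g1 + ... + c_4 g4 and solve for the c_i.
Row-reducing the augmented matrix [M | u] gives c = (0, 1, 1, 3).
Check: 0·g1 + g2 + g3 + 3g4 = <-7, 1, 6, -3>.

<0, 1, 1, 3>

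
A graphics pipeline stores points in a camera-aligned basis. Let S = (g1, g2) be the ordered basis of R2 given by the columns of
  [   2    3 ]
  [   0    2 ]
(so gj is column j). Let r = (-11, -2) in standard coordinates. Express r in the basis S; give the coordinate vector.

We seek scalars with c_1 g1 + c_2 g2 = r; equivalently solve M c = r where the columns of M are g1, g2.
System: 2c_1 + 3c_2 = -11, 0c_1 + 2c_2 = -2; solving gives c_1 = -4, c_2 = -1.
Check: -4g1 - g2 = (-11, -2).

(-4, -1)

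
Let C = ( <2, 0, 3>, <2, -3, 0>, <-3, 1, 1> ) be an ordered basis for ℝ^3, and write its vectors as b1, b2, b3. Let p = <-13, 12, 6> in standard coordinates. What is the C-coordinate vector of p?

<1, -3, 3>

[p]_C is the unique c with M c = p, where M has columns b1, ..., b3.
Solving this 3x3 system gives c = (1, -3, 3).
Check: b1 - 3b2 + 3b3 = <-13, 12, 6>.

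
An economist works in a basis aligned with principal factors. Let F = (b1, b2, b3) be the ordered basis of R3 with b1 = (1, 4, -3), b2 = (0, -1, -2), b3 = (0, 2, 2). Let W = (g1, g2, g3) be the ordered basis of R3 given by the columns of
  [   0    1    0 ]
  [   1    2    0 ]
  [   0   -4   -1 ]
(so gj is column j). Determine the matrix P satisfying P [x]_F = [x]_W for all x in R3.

Let M have columns bj and N have columns gj. Then for every x, N [x]_W = x = M [x]_F, so P = N^(-1) M.
Since det N = 1, N^(-1) has integer entries; multiplying gives P = [[2, -1, 2], [1, 0, 0], [-1, 2, -2]].

[[2, -1, 2], [1, 0, 0], [-1, 2, -2]]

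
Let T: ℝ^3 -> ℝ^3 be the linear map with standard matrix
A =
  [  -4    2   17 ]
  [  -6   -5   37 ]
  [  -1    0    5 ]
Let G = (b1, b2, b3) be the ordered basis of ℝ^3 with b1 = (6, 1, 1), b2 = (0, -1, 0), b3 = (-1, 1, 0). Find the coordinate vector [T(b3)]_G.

(1, 0, 0)

Compute T(b3) = A b3 = (6, 1, 1) in standard coordinates.
Then write this in G-coordinates: solve for y in y_1 b1 + ... + y_3 b3 = (6, 1, 1).
This gives y = (1, 0, 0), which is column 3 of [T]_G.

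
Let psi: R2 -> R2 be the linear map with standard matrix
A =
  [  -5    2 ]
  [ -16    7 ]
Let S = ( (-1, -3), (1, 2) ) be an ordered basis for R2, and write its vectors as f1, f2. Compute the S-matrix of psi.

[[3, 0], [2, -1]]

With P the matrix whose columns are f1, f2, [psi]_S = P^(-1) A P.
Column by column: psi(f1) = A f1 = (-1, -5); its S-coordinates (3, 2) give column 1.
Continuing for each basis vector yields [psi]_S = [[3, 0], [2, -1]].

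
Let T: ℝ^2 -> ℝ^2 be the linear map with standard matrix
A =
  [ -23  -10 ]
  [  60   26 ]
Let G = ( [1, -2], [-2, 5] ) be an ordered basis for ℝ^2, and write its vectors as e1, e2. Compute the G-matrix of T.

[[1, 0], [2, 2]]

With P the matrix whose columns are e1, e2, [T]_G = P^(-1) A P.
Column by column: T(e1) = A e1 = [-3, 8]; its G-coordinates [1, 2] give column 1.
Continuing for each basis vector yields [T]_G = [[1, 0], [2, 2]].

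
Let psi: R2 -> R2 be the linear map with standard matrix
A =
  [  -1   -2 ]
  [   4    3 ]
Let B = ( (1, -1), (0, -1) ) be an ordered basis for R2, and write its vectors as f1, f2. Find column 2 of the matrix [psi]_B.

Compute psi(f2) = A f2 = (2, -3) in standard coordinates.
Then write this in B-coordinates: solve for y in y_1 f1 + y_2 f2 = (2, -3).
This gives y = (2, 1), which is column 2 of [psi]_B.

(2, 1)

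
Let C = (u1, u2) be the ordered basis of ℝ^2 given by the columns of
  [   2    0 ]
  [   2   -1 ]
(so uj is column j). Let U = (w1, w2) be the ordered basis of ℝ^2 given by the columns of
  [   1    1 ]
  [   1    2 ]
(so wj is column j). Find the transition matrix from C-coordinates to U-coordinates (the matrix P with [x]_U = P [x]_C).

[[2, 1], [0, -1]]

Column j of P is [uj]_U, since P maps C-coordinates to U-coordinates.
Expressing u1 in U: u1 = 2w1 + 0·w2, so column 1 of P is (2, 0).
Doing the same for each uj gives P = [[2, 1], [0, -1]].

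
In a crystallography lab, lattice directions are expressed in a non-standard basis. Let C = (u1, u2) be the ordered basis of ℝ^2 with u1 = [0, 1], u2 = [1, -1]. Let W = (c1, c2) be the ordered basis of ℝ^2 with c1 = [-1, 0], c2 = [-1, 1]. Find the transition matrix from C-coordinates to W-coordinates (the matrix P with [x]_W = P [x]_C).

Take x = uj: its C-coordinates are the j-th standard unit vector, so P e_j — column j of P — equals [uj]_W.
u1 = -c1 + c2, giving column 1 = [-1, 1]; repeating for each j gives P = [[-1, 0], [1, -1]].

[[-1, 0], [1, -1]]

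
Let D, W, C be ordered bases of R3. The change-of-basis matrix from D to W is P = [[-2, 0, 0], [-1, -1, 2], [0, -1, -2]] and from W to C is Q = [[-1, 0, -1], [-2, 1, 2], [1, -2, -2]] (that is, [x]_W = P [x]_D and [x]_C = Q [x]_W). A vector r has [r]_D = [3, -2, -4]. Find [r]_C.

[-4, 23, -8]

First [r]_W = P [r]_D = [-6, -9, 10].
Then [r]_C = Q [r]_W = [-4, 23, -8].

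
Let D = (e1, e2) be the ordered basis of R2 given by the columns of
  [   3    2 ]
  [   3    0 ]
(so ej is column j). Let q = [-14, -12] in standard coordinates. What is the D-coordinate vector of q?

[-4, -1]

Write q = c_1 e1 + c_2 e2 and solve for the c_i.
System: 3c_1 + 2c_2 = -14, 3c_1 + 0c_2 = -12; solving gives c_1 = -4, c_2 = -1.
Check: -4e1 - e2 = [-14, -12].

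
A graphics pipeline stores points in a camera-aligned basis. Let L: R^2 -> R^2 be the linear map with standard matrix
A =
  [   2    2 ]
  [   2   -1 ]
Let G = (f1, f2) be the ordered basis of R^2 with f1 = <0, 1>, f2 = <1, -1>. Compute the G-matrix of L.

[[1, 3], [2, 0]]

With P the matrix whose columns are f1, f2, [L]_G = P^(-1) A P.
Column by column: L(f1) = A f1 = <2, -1>; its G-coordinates <1, 2> give column 1.
Continuing for each basis vector yields [L]_G = [[1, 3], [2, 0]].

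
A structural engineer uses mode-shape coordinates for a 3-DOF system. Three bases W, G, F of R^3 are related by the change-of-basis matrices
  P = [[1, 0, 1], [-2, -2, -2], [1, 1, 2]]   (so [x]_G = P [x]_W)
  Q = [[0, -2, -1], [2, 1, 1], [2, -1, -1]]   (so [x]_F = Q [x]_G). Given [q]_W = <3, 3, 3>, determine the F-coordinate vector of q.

Apply P to get G-coordinates <6, -18, 12>, then Q to get F-coordinates.
The result is [q]_F = <24, 6, 18>.

<24, 6, 18>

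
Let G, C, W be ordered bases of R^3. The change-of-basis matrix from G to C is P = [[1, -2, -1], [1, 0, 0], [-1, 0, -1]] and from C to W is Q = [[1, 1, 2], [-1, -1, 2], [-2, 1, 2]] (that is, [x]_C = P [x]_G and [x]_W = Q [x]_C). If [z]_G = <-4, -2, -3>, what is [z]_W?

Composing the changes, [z]_W = Q P [z]_G.
Q P = [[0, -2, -3], [-4, 2, -1], [-3, 4, 0]]; applying this to <-4, -2, -3> gives <13, 15, 4>.

<13, 15, 4>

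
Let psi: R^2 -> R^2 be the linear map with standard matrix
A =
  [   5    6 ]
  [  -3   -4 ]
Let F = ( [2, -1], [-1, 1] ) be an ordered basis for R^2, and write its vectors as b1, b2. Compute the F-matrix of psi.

[[2, 0], [0, -1]]

The j-th column of [psi]_F is [psi(bj)]_F.
psi(b1) = A b1 = [4, -2] = 2b1 + 0·b2, so column 1 is [2, 0].
Repeating for b2 and assembling the columns gives [[2, 0], [0, -1]].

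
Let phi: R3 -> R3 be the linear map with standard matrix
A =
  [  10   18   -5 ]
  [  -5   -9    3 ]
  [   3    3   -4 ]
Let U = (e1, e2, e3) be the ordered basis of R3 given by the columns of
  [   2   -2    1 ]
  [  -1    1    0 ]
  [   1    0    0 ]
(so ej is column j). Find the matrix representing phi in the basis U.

Let P have columns e1, ..., e3. Then [phi]_U = P^(-1) A P.
Here det P = -1, so P^(-1) is integer; computing A P first and then P^(-1)(A P) gives [[-1, -3, 3], [1, -2, -2], [1, 0, 0]].

[[-1, -3, 3], [1, -2, -2], [1, 0, 0]]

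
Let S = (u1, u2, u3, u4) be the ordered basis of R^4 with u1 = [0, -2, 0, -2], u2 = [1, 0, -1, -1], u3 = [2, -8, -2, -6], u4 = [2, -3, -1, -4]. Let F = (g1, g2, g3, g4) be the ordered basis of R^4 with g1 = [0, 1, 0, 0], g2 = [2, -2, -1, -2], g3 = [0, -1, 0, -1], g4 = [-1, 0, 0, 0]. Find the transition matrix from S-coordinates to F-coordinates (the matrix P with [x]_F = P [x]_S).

Column j of P is [uj]_F, since P maps S-coordinates to F-coordinates.
Expressing u1 in F: u1 = 0·g1 + 0·g2 + 2g3 + 0·g4, so column 1 of P is [0, 0, 2, 0].
Doing the same for each uj gives P = [[0, 1, -2, 1], [0, 1, 2, 1], [2, -1, 2, 2], [0, 1, 2, 0]].

[[0, 1, -2, 1], [0, 1, 2, 1], [2, -1, 2, 2], [0, 1, 2, 0]]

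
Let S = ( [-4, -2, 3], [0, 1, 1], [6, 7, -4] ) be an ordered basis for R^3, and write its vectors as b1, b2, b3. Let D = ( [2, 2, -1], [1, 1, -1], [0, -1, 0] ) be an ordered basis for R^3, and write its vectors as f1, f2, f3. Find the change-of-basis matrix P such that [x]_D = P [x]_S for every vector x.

Column j of P is [bj]_D, since P maps S-coordinates to D-coordinates.
Expressing b1 in D: b1 = -f1 - 2f2 - 2f3, so column 1 of P is [-1, -2, -2].
Doing the same for each bj gives P = [[-1, 1, 2], [-2, -2, 2], [-2, -1, -1]].

[[-1, 1, 2], [-2, -2, 2], [-2, -1, -1]]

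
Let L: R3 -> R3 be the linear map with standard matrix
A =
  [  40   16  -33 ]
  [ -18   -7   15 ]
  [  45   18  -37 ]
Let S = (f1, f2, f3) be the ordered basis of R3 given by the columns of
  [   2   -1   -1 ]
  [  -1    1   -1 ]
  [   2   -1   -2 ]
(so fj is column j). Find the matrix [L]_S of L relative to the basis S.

[[-1, 3, 3], [0, -2, -3], [0, -1, -1]]

With P the matrix whose columns are f1, ..., f3, [L]_S = P^(-1) A P.
Column by column: L(f1) = A f1 = (-2, 1, -2); its S-coordinates (-1, 0, 0) give column 1.
Continuing for each basis vector yields [L]_S = [[-1, 3, 3], [0, -2, -3], [0, -1, -1]].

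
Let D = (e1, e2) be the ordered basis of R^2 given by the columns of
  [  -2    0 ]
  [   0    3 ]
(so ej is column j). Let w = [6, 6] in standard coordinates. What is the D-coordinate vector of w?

[-3, 2]

[w]_D is the unique c with M c = w, where M has columns e1, e2.
System: -2c_1 + 0c_2 = 6, 0c_1 + 3c_2 = 6; solving gives c_1 = -3, c_2 = 2.
Check: -3e1 + 2e2 = [6, 6].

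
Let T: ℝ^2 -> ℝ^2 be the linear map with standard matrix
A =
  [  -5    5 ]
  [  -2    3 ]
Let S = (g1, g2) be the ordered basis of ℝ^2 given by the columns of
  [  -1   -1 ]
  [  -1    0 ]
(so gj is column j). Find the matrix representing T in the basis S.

[[1, -2], [-1, -3]]

The j-th column of [T]_S is [T(gj)]_S.
T(g1) = A g1 = (0, -1) = g1 - g2, so column 1 is (1, -1).
Repeating for g2 and assembling the columns gives [[1, -2], [-1, -3]].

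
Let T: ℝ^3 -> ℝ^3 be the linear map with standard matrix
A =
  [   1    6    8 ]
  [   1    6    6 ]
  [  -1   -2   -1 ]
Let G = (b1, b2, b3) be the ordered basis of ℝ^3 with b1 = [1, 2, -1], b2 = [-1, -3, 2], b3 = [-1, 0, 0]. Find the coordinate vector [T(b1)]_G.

[2, -1, -2]

Column 1 of [T]_G is the G-coordinate vector of T(b1).
In standard coordinates T(b1) = A b1 = [5, 7, -4].
Converting to G: [5, 7, -4] = 2b1 - b2 - 2b3, so the coordinate vector is [2, -1, -2].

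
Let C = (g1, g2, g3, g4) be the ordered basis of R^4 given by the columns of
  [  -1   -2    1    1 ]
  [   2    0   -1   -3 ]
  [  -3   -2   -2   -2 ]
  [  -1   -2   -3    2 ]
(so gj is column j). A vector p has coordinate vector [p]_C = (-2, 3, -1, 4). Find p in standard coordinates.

The coordinates say p = -2g1 + 3g2 - g3 + 4g4; adding the scaled basis vectors gives (-1, -15, -6, 7).

(-1, -15, -6, 7)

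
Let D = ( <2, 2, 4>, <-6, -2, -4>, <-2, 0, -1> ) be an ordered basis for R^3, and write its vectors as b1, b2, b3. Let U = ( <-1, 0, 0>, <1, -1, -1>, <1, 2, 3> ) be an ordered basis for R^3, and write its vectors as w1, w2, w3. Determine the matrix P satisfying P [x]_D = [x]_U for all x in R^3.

[[2, 2, -1], [2, -2, -2], [2, -2, -1]]

Let M have columns bj and N have columns wj. Then for every x, N [x]_U = x = M [x]_D, so P = N^(-1) M.
Since det N = 1, N^(-1) has integer entries; multiplying gives P = [[2, 2, -1], [2, -2, -2], [2, -2, -1]].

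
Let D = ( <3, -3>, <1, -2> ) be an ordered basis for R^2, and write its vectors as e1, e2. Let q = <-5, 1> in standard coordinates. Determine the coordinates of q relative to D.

<-3, 4>

Write q = c_1 e1 + c_2 e2 and solve for the c_i.
System: 3c_1 + c_2 = -5, -3c_1 - 2c_2 = 1; solving gives c_1 = -3, c_2 = 4.
Check: -3e1 + 4e2 = <-5, 1>.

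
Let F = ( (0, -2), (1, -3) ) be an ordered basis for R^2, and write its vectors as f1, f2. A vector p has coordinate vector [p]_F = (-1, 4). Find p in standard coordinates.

By definition p = -f1 + 4f2.
Summing componentwise gives (4, -10).

(4, -10)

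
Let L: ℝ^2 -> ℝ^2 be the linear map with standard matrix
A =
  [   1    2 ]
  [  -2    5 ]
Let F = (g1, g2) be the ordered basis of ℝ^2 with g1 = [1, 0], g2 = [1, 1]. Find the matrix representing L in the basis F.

Let P have columns g1, g2. Then [L]_F = P^(-1) A P.
Here det P = 1, so P^(-1) is integer; computing A P first and then P^(-1)(A P) gives [[3, 0], [-2, 3]].

[[3, 0], [-2, 3]]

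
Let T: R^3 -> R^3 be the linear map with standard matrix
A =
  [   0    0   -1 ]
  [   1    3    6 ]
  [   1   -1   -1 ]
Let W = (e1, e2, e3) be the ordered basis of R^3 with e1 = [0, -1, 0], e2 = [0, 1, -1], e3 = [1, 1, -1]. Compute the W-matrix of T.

[[2, 3, 1], [-1, -1, -2], [0, 1, 1]]

The j-th column of [T]_W is [T(ej)]_W.
T(e1) = A e1 = [0, -3, 1] = 2e1 - e2 + 0·e3, so column 1 is [2, -1, 0].
Repeating for e2, e3 and assembling the columns gives [[2, 3, 1], [-1, -1, -2], [0, 1, 1]].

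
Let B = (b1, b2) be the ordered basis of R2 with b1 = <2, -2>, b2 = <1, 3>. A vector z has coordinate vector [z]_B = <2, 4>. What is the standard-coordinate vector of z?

<8, 8>

The coordinates say z = 2b1 + 4b2; adding the scaled basis vectors gives <8, 8>.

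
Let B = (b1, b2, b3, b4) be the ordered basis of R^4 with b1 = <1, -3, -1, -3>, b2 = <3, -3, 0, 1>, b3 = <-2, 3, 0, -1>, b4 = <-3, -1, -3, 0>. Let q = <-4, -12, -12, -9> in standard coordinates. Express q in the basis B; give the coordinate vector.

<3, 2, 2, 3>

We seek scalars with c_1 b1 + ... + c_4 b4 = q; equivalently solve M c = q where the columns of M are b1, ..., b4.
Gaussian elimination on [M | q] yields c = (3, 2, 2, 3).
Check: 3b1 + 2b2 + 2b3 + 3b4 = <-4, -12, -12, -9>.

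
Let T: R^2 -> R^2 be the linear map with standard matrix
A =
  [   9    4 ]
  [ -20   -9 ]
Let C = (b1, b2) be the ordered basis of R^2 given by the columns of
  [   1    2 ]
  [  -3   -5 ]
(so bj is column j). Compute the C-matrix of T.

With P the matrix whose columns are b1, b2, [T]_C = P^(-1) A P.
Column by column: T(b1) = A b1 = [-3, 7]; its C-coordinates [1, -2] give column 1.
Continuing for each basis vector yields [T]_C = [[1, 0], [-2, -1]].

[[1, 0], [-2, -1]]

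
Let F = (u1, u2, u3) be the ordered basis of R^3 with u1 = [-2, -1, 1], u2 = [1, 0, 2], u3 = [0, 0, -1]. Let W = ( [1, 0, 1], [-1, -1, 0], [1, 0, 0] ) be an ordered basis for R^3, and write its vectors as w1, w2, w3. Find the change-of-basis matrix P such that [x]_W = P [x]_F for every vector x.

Column j of P is [uj]_W, since P maps F-coordinates to W-coordinates.
Expressing u1 in W: u1 = w1 + w2 - 2w3, so column 1 of P is [1, 1, -2].
Doing the same for each uj gives P = [[1, 2, -1], [1, 0, 0], [-2, -1, 1]].

[[1, 2, -1], [1, 0, 0], [-2, -1, 1]]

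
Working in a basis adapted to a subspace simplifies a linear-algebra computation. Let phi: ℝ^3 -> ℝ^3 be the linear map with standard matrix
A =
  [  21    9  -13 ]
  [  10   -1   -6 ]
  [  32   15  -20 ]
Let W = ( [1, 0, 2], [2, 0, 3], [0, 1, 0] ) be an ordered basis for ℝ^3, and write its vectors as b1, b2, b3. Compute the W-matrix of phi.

[[-1, -1, 3], [-2, 2, 3], [-2, 2, -1]]

With P the matrix whose columns are b1, ..., b3, [phi]_W = P^(-1) A P.
Column by column: phi(b1) = A b1 = [-5, -2, -8]; its W-coordinates [-1, -2, -2] give column 1.
Continuing for each basis vector yields [phi]_W = [[-1, -1, 3], [-2, 2, 3], [-2, 2, -1]].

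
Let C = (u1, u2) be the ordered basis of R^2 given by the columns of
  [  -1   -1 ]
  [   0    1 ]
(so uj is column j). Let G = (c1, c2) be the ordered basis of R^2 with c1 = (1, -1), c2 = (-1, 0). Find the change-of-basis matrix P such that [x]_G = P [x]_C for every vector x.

Let M have columns uj and N have columns cj. Then for every x, N [x]_G = x = M [x]_C, so P = N^(-1) M.
Since det N = -1, N^(-1) has integer entries; multiplying gives P = [[0, -1], [1, 0]].

[[0, -1], [1, 0]]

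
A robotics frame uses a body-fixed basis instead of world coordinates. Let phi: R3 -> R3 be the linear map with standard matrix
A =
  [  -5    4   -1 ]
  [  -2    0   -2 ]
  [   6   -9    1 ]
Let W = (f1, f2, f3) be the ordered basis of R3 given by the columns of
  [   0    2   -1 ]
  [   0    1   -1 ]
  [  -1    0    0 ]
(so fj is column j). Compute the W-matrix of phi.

[[1, -3, -3], [-1, -2, -1], [-3, 2, -3]]

The j-th column of [phi]_W is [phi(fj)]_W.
phi(f1) = A f1 = <1, 2, -1> = f1 - f2 - 3f3, so column 1 is <1, -1, -3>.
Repeating for f2, f3 and assembling the columns gives [[1, -3, -3], [-1, -2, -1], [-3, 2, -3]].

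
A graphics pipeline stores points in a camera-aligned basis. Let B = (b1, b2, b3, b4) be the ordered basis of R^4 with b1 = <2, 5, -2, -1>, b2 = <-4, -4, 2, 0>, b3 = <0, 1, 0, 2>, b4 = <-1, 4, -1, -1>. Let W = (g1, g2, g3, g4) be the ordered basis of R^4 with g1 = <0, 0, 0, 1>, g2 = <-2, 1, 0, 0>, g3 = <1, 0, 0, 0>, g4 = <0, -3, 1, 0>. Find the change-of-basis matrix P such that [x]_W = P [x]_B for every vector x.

Let M have columns bj and N have columns gj. Then for every x, N [x]_W = x = M [x]_B, so P = N^(-1) M.
Since det N = 1, N^(-1) has integer entries; multiplying gives P = [[-1, 0, 2, -1], [-1, 2, 1, 1], [0, 0, 2, 1], [-2, 2, 0, -1]].

[[-1, 0, 2, -1], [-1, 2, 1, 1], [0, 0, 2, 1], [-2, 2, 0, -1]]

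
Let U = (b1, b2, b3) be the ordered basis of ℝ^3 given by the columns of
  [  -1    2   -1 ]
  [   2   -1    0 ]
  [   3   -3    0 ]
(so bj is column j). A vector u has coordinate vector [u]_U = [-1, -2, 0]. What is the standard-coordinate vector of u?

[-3, 0, 3]

u = M [u]_U, where M has columns b1, ..., b3.
Carrying out the matrix-vector product, u = [-3, 0, 3].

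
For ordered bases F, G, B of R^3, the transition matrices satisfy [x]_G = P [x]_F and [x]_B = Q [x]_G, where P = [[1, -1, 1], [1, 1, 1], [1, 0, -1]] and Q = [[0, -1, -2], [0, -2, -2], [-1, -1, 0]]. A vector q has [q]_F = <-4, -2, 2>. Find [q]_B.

First [q]_G = P [q]_F = <0, -4, -6>.
Then [q]_B = Q [q]_G = <16, 20, 4>.

<16, 20, 4>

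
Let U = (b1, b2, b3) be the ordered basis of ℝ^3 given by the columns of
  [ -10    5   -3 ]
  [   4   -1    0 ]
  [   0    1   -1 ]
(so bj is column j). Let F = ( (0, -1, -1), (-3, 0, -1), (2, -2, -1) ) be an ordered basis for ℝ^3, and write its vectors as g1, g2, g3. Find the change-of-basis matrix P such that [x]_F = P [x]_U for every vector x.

Column j of P is [bj]_F, since P maps U-coordinates to F-coordinates.
Expressing b1 in F: b1 = 0·g1 + 2g2 - 2g3, so column 1 of P is (0, 2, -2).
Doing the same for each bj gives P = [[0, -1, 0], [2, -1, 1], [-2, 1, 0]].

[[0, -1, 0], [2, -1, 1], [-2, 1, 0]]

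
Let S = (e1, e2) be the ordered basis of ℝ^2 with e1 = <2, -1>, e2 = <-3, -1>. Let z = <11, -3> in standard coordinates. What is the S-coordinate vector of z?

<4, -1>

Write z = c_1 e1 + c_2 e2 and solve for the c_i.
System: 2c_1 - 3c_2 = 11, -c_1 - c_2 = -3; solving gives c_1 = 4, c_2 = -1.
Check: 4e1 - e2 = <11, -3>.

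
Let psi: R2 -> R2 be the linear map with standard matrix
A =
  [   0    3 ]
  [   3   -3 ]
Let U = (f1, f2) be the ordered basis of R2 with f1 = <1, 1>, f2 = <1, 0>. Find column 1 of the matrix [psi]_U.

Compute psi(f1) = A f1 = <3, 0> in standard coordinates.
Then write this in U-coordinates: solve for y in y_1 f1 + y_2 f2 = <3, 0>.
This gives y = <0, 3>, which is column 1 of [psi]_U.

<0, 3>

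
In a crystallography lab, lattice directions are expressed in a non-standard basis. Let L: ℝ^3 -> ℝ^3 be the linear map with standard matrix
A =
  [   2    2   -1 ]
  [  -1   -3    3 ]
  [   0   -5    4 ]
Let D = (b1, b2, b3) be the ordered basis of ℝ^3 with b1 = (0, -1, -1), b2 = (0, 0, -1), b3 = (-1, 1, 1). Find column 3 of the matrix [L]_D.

Column 3 of [L]_D is the D-coordinate vector of L(b3).
In standard coordinates L(b3) = A b3 = (-1, 1, -1).
Converting to D: (-1, 1, -1) = 0·b1 + 2b2 + b3, so the coordinate vector is (0, 2, 1).

(0, 2, 1)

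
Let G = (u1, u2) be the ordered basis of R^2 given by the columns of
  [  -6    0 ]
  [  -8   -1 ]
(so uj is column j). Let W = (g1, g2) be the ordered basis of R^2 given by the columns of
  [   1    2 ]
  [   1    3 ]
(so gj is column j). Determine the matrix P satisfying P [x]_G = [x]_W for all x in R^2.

Column j of P is [uj]_W, since P maps G-coordinates to W-coordinates.
Expressing u1 in W: u1 = -2g1 - 2g2, so column 1 of P is <-2, -2>.
Doing the same for each uj gives P = [[-2, 2], [-2, -1]].

[[-2, 2], [-2, -1]]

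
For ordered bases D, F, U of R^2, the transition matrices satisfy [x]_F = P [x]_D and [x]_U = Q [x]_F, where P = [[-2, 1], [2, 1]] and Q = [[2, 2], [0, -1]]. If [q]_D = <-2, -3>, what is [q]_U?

First [q]_F = P [q]_D = <1, -7>.
Then [q]_U = Q [q]_F = <-12, 7>.

<-12, 7>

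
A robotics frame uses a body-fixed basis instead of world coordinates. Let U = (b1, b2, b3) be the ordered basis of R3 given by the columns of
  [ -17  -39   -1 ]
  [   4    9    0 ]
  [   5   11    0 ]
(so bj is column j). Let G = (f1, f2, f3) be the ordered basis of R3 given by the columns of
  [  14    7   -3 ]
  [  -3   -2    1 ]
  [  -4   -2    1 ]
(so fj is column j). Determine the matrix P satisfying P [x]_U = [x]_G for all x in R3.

Column j of P is [bj]_G, since P maps U-coordinates to G-coordinates.
Expressing b1 in G: b1 = -f1 + 0·f2 + f3, so column 1 of P is (-1, 0, 1).
Doing the same for each bj gives P = [[-1, -2, 0], [0, -2, -1], [1, -1, -2]].

[[-1, -2, 0], [0, -2, -1], [1, -1, -2]]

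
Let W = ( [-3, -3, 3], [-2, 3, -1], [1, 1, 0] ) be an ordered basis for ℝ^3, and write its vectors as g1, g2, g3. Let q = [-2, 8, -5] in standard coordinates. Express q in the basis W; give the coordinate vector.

Write q = c_1 g1 + ... + c_3 g3 and solve for the c_i.
Gaussian elimination on [M | q] yields c = (-1, 2, -1).
Check: -g1 + 2g2 - g3 = [-2, 8, -5].

[-1, 2, -1]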